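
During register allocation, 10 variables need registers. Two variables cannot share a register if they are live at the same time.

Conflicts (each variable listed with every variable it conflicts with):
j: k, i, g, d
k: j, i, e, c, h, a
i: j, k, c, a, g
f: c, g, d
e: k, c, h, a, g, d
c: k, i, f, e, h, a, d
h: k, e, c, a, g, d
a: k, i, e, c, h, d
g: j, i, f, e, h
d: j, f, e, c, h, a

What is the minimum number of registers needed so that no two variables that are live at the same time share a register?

k, e, c, h, a pairwise conflict, so at least 5 registers are needed.
Using 5 registers: j=3, k=5, i=2, f=2, e=2, c=1, h=4, a=3, g=1, d=5. Each listed conflict is separated.

5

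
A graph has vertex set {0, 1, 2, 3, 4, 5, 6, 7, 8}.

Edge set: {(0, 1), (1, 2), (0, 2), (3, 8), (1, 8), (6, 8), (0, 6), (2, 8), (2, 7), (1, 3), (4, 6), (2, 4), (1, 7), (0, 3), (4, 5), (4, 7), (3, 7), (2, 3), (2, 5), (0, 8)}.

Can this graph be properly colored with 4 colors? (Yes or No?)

No

0, 1, 2, 3, 8 form a clique, so at least 5 colors are needed.
So 4 colors are not enough.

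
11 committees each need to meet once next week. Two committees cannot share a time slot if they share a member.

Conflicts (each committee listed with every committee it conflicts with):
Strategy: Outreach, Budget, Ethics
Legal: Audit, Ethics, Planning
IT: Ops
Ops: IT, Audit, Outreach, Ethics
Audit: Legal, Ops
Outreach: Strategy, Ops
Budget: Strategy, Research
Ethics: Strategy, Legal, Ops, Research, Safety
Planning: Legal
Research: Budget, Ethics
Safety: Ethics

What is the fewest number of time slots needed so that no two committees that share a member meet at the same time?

2

Legal and Planning conflict, so at least 2 time slots are needed.
2 time slots suffice: time slot 1 → {IT, Audit, Outreach, Budget, Ethics, Planning}; time slot 2 → {Strategy, Legal, Ops, Research, Safety}. Each listed conflict is separated.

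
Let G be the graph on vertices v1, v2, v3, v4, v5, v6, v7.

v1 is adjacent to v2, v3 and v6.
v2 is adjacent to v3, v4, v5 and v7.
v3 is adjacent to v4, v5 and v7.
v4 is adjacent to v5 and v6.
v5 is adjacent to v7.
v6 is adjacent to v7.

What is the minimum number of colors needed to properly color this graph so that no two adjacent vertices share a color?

4

v2, v3, v4, v5 are pairwise adjacent (a clique of size 4), so at least 4 colors are needed.
4 colors suffice: v1=3, v2=1, v3=2, v4=4, v5=3, v6=1, v7=4. Every edge joins two different colors.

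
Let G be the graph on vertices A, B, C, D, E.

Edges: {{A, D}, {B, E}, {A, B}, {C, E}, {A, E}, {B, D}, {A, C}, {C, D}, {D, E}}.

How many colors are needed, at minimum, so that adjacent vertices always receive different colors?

4

A, C, D, E are pairwise adjacent (a clique of size 4), so at least 4 colors are needed.
One proper 4-coloring: A=3, B=4, C=4, D=2, E=1. Every edge joins two different colors.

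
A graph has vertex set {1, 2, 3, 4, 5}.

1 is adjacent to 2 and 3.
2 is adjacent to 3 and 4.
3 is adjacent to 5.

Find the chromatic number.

3

1, 2, 3 are mutually adjacent, so at least 3 colors are needed.
3 colors suffice: color red → {3, 4}; color blue → {2, 5}; color green → {1}. Every edge joins two different colors.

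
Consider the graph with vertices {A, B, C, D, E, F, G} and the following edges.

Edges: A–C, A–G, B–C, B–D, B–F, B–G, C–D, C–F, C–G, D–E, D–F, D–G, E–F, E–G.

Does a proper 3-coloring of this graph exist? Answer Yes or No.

No

B, C, D, F form a clique, so at least 4 colors are needed.
So 3 colors are not enough.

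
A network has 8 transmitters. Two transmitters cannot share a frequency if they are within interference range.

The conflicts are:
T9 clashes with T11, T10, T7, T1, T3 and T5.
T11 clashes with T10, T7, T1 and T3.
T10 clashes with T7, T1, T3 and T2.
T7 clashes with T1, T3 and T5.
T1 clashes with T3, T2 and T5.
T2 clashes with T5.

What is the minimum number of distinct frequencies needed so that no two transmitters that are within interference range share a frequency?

6

T9, T11, T10, T7, T1, T3 all conflict with each other, so at least 6 frequencies are needed.
6 frequencies suffice: T9=2, T11=6, T10=4, T7=3, T1=1, T3=5, T2=2, T5=4. No two conflicting transmitters share a frequency.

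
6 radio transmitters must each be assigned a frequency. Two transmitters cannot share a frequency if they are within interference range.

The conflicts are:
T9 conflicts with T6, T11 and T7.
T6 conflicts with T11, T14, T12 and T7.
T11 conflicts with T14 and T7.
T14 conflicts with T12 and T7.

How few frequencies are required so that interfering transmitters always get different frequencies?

4

T6, T11, T14, T7 are mutually in conflict, so at least 4 frequencies are needed.
4 frequencies suffice: frequency 1 → {T6}; frequency 2 → {T9, T14}; frequency 3 → {T11, T12}; frequency 4 → {T7}. No two conflicting transmitters share a frequency.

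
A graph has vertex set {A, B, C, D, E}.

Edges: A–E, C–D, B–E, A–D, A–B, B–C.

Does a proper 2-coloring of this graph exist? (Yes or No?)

No

A, B, E form a triangle, so at least 3 colors are needed.
So 2 colors are not enough.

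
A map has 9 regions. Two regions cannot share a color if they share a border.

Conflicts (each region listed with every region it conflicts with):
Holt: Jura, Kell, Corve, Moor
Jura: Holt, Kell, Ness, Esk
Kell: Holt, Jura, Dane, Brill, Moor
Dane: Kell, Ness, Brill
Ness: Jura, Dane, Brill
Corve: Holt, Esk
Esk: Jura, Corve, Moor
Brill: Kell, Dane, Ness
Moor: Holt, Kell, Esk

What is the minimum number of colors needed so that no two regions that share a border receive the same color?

3

Holt, Kell, Moor all conflict with each other, so at least 3 colors are needed.
3 colors suffice: color 1 → {Kell, Ness, Esk}; color 2 → {Holt, Dane}; color 3 → {Jura, Corve, Brill, Moor}. Each listed conflict is separated.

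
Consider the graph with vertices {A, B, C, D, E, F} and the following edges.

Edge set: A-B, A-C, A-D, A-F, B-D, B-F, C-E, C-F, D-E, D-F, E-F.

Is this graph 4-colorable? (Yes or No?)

Yes

The chromatic number is 4. A, B, D, F form a clique, so at least 4 colors are needed.
4 colors suffice: A=2, B=4, C=3, D=3, E=2, F=1.
That is already a proper 4-coloring.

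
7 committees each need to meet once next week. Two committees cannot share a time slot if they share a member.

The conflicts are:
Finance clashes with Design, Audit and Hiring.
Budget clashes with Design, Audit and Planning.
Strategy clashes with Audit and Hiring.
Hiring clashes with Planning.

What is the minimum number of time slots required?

The cycle Planning-Hiring-Finance-Audit-Budget-Planning has odd length 5, so it cannot be 2-colored; at least 3 time slots are needed.
3 time slots suffice: time slot 1 → {Finance, Budget, Strategy}; time slot 2 → {Design, Audit, Hiring}; time slot 3 → {Planning}. Every pair that conflicts lands in different time slots.

3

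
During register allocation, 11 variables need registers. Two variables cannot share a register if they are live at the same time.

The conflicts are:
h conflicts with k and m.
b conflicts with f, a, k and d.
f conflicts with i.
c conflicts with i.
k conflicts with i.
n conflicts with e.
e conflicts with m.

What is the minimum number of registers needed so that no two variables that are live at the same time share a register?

2

b and a conflict, so at least 2 registers are needed.
A valid assignment using 2 registers: h=1, b=1, f=2, c=2, a=2, k=2, n=2, e=1, d=2, m=2, i=1. Each listed conflict is separated.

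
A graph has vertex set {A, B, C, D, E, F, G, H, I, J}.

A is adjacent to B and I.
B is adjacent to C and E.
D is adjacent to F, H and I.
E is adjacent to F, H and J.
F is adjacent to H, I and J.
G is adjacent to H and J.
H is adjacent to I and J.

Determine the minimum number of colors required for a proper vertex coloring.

4

E, F, H, J are mutually adjacent (a clique of size 4), so at least 4 colors are needed.
One proper 4-coloring: A=2, B=1, C=2, D=4, E=3, F=2, G=2, H=1, I=3, J=4. Every edge joins two different colors.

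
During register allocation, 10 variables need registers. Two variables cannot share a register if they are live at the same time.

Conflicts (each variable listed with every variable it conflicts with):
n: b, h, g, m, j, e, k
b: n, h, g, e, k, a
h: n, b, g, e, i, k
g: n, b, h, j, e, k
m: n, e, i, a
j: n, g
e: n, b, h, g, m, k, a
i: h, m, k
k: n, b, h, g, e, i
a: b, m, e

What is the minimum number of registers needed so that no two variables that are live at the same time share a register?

6

n, b, h, g, e, k pairwise conflict, so at least 6 registers are needed.
Using 6 registers: n=2, b=3, h=5, g=6, m=3, j=1, e=1, i=1, k=4, a=2. Each listed conflict is separated.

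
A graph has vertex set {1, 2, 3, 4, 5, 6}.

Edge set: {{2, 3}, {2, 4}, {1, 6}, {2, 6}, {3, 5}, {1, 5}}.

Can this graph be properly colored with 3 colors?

The chromatic number is 3. The cycle 2-3-5-1-6-2 has odd length 5, so it cannot be 2-colored; at least 3 colors are needed.
3 colors suffice: color red → {2, 5}; color blue → {3, 4, 6}; color green → {1}.
That is already a proper 3-coloring.

Yes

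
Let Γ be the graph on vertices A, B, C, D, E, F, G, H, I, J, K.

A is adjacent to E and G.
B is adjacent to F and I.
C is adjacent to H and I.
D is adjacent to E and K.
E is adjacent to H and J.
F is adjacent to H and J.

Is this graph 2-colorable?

The cycle I-B-F-H-C-I has odd length 5, so it cannot be 2-colored; at least 3 colors are needed.
So 2 colors are not enough.

No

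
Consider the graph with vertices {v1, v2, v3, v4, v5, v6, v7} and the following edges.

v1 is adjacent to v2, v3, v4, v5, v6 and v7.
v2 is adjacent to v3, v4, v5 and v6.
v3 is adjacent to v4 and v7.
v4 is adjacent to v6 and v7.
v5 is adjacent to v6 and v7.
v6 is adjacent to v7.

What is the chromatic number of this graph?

v1, v2, v5, v6 are mutually adjacent (a clique of size 4), so at least 4 colors are needed.
One proper 4-coloring: v1=1, v2=3, v3=4, v4=2, v5=2, v6=4, v7=3. No two adjacent vertices share a color.

4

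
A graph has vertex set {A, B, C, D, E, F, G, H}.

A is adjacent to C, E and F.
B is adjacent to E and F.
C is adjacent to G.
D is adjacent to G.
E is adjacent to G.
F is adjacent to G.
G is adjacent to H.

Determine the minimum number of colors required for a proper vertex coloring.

2

E and G are adjacent, so at least 2 colors are needed.
A valid assignment using 2 colors: A=1, B=1, C=2, D=2, E=2, F=2, G=1, H=2. Every edge joins two different colors.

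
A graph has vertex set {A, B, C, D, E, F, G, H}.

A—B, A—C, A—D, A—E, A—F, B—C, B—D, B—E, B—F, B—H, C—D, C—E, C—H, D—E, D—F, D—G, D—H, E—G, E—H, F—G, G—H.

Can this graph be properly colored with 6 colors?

The chromatic number is 5. B, C, D, E, H are pairwise adjacent (a clique of size 5), so at least 5 colors are needed.
5 colors suffice: color 1 → {D}; color 2 → {B, G}; color 3 → {E, F}; color 4 → {A, H}; color 5 → {C}.
Since 6 ≥ 5, a proper 6-coloring certainly exists.

Yes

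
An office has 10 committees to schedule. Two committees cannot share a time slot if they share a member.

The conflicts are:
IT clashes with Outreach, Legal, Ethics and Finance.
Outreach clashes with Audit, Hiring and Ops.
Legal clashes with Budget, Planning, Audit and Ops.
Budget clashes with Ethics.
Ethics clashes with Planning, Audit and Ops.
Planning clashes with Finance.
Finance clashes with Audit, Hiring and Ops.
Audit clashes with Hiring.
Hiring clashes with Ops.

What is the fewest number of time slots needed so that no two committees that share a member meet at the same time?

3

Outreach, Audit, Hiring pairwise conflict, so at least 3 time slots are needed.
3 time slots suffice: time slot 1 → {Outreach, Legal, Ethics, Finance}; time slot 2 → {IT, Budget, Planning, Audit, Ops}; time slot 3 → {Hiring}. Every pair that conflicts lands in different time slots.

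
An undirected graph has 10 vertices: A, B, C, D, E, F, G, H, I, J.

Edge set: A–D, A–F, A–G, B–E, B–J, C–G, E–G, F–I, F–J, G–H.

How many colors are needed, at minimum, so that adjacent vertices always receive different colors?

F and I are adjacent, so at least 2 colors are needed.
One proper 2-coloring: A=2, B=1, C=2, D=1, E=2, F=1, G=1, H=2, I=2, J=2. Every edge joins two different colors.

2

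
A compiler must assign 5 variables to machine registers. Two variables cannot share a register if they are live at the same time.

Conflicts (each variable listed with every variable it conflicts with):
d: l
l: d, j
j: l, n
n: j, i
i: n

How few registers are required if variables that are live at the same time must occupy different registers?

n and i conflict, so at least 2 registers are needed.
2 registers suffice: register 1 → {l, n}; register 2 → {d, j, i}. No two conflicting variables share a register.

2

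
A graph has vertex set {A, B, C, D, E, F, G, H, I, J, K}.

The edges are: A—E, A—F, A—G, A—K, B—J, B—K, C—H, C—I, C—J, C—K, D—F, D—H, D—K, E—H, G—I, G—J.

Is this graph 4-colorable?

The chromatic number is 3. The cycle B-J-G-A-K-B has odd length 5, so it cannot be 2-colored; at least 3 colors are needed.
3 colors suffice: color red → {A, B, C, D}; color blue → {F, G, H, K}; color green → {E, I, J}.
Since 4 ≥ 3, a proper 4-coloring certainly exists.

Yes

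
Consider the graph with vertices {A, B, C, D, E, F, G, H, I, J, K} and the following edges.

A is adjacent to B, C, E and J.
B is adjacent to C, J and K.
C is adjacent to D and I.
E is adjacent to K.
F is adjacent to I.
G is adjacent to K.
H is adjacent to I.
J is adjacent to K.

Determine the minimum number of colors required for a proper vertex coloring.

3

A, B, J form a triangle, so at least 3 colors are needed.
One proper 3-coloring: A=blue, B=green, C=red, D=blue, E=red, F=red, G=red, H=red, I=blue, J=red, K=blue. No two adjacent vertices share a color.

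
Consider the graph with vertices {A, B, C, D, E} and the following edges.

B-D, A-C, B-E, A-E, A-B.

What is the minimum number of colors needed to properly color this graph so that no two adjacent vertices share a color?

3

A, B, E are mutually adjacent, so at least 3 colors are needed.
3 colors suffice: color red → {B, C}; color blue → {A, D}; color green → {E}. Every edge joins two different colors.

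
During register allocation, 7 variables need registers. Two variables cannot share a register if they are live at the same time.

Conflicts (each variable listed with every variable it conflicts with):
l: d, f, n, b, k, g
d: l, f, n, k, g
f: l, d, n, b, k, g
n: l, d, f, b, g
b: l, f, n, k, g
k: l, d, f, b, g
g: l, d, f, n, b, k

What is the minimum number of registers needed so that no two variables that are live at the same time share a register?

5

l, d, f, k, g are mutually in conflict, so at least 5 registers are needed.
5 registers suffice: register 1 → {g}; register 2 → {l}; register 3 → {f}; register 4 → {d, b}; register 5 → {n, k}. Every pair that conflicts lands in different registers.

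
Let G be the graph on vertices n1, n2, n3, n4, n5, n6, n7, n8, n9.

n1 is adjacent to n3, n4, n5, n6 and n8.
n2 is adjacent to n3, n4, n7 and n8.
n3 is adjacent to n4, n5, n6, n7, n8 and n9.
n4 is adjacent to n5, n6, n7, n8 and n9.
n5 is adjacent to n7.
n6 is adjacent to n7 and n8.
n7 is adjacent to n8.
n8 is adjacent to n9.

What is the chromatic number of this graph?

5

n2, n3, n4, n7, n8 form a clique, so at least 5 colors are needed.
5 colors suffice: color R → {n4}; color B → {n3}; color G → {n5, n8}; color Y → {n1, n7, n9}; color P → {n2, n6}. No two adjacent vertices share a color.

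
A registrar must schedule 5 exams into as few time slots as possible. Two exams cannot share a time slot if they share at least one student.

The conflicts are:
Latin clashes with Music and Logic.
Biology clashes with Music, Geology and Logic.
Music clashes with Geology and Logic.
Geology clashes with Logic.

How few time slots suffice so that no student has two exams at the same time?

4

Biology, Music, Geology, Logic are mutually in conflict, so at least 4 time slots are needed.
4 time slots suffice: time slot 1 → {Logic}; time slot 2 → {Music}; time slot 3 → {Latin, Geology}; time slot 4 → {Biology}. No two conflicting exams share a time slot.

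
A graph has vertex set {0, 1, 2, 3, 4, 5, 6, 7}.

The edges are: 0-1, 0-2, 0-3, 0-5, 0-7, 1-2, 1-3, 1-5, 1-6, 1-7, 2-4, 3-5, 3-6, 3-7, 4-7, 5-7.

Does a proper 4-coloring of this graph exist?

No

0, 1, 3, 5, 7 are mutually adjacent (a clique of size 5), so at least 5 colors are needed.
So 4 colors are not enough.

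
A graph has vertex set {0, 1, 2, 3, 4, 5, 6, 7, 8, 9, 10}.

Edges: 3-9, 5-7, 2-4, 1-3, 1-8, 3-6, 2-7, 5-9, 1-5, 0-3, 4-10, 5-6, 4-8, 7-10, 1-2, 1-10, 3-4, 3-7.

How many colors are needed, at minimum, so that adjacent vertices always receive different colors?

2

7 and 10 are adjacent, so at least 2 colors are needed.
A valid assignment using 2 colors: 0=blue, 1=blue, 2=red, 3=red, 4=blue, 5=red, 6=blue, 7=blue, 8=red, 9=blue, 10=red. Every edge joins two different colors.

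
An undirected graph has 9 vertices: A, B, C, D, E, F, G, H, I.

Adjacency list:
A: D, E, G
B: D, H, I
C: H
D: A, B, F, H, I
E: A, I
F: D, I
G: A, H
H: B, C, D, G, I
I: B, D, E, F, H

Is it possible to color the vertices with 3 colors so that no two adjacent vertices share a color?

B, D, H, I form a clique, so at least 4 colors are needed.
So 3 colors are not enough.

No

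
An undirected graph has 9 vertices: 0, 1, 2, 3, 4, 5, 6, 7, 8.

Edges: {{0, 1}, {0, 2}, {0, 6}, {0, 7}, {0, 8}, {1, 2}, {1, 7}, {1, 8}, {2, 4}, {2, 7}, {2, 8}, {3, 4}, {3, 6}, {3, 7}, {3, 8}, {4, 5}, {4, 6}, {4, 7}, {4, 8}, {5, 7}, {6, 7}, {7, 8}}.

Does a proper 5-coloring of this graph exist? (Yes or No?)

The chromatic number is 5. 0, 1, 2, 7, 8 are mutually adjacent (a clique of size 5), so at least 5 colors are needed.
5 colors suffice: color red → {7}; color blue → {5, 6, 8}; color green → {0, 4}; color yellow → {2, 3}; color purple → {1}.
That is already a proper 5-coloring.

Yes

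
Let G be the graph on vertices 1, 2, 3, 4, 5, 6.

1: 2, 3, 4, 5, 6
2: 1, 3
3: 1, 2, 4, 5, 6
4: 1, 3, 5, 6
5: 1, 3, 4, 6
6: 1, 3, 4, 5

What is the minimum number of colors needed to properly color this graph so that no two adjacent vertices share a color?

5

1, 3, 4, 5, 6 are pairwise adjacent (a clique of size 5), so at least 5 colors are needed.
A valid assignment using 5 colors: 1=red, 2=green, 3=blue, 4=green, 5=yellow, 6=purple. No two adjacent vertices share a color.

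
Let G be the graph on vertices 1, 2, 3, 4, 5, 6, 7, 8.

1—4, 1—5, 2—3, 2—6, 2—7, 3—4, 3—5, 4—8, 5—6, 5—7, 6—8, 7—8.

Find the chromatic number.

3

The cycle 1-4-8-7-5-1 has odd length 5, so it cannot be 2-colored; at least 3 colors are needed.
One proper 3-coloring: 1=green, 2=red, 3=green, 4=blue, 5=red, 6=blue, 7=blue, 8=red. Each edge has distinct colors on its endpoints.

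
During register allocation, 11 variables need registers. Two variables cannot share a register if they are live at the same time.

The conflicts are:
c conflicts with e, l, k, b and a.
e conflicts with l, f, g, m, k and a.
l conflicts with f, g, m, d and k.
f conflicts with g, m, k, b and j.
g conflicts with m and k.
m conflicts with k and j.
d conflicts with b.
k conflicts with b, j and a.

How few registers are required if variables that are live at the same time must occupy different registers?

6

e, l, f, g, m, k all conflict with each other, so at least 6 registers are needed.
6 registers suffice: register 1 → {d, k}; register 2 → {l, b, j, a}; register 3 → {c, f}; register 4 → {e}; register 5 → {m}; register 6 → {g}. No two conflicting variables share a register.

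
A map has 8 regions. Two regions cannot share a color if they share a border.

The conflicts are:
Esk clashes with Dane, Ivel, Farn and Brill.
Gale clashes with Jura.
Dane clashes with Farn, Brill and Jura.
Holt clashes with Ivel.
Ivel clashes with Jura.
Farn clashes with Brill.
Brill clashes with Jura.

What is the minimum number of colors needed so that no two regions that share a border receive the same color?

4

Esk, Dane, Farn, Brill are mutually in conflict, so at least 4 colors are needed.
4 colors suffice: color 1 → {Esk, Holt, Jura}; color 2 → {Gale, Dane, Ivel}; color 3 → {Brill}; color 4 → {Farn}. No two conflicting regions share a color.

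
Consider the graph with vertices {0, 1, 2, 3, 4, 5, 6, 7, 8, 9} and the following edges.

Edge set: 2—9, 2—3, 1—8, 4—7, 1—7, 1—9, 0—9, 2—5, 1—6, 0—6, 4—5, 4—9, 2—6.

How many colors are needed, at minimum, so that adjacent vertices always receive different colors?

2

1 and 8 are adjacent, so at least 2 colors are needed.
2 colors suffice: color a → {0, 1, 2, 4}; color b → {3, 5, 6, 7, 8, 9}. Every edge joins two different colors.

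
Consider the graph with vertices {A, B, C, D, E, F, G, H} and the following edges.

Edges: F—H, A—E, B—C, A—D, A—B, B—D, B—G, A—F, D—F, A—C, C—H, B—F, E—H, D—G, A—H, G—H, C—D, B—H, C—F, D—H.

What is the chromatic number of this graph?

6

A, B, C, D, F, H are pairwise adjacent (a clique of size 6), so at least 6 colors are needed.
6 colors suffice: A=3, B=2, C=5, D=4, E=2, F=6, G=3, H=1. Each edge has distinct colors on its endpoints.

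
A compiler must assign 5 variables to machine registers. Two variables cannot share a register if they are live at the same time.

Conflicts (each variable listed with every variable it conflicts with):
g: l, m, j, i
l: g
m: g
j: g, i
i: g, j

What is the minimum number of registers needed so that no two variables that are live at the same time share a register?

g, j, i are mutually in conflict, so at least 3 registers are needed.
A valid assignment using 3 registers: g=1, l=2, m=2, j=2, i=3. No two conflicting variables share a register.

3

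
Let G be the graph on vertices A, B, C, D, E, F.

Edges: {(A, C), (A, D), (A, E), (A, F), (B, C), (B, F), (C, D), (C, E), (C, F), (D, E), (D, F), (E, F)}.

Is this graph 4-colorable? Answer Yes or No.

No

A, C, D, E, F form a clique, so at least 5 colors are needed.
So 4 colors are not enough.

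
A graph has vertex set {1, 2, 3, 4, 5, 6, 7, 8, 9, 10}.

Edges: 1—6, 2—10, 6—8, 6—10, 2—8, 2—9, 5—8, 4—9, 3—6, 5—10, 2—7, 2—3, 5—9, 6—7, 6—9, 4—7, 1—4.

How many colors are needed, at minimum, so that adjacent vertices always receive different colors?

3 and 6 are adjacent, so at least 2 colors are needed.
2 colors suffice: color red → {2, 4, 5, 6}; color blue → {1, 3, 7, 8, 9, 10}. Each edge has distinct colors on its endpoints.

2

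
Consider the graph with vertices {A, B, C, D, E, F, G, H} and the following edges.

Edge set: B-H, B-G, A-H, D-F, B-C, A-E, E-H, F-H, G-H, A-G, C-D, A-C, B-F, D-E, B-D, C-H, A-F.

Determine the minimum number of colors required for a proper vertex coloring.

3

A, G, H are pairwise adjacent, so at least 3 colors are needed.
3 colors suffice: color 1 → {D, H}; color 2 → {A, B}; color 3 → {C, E, F, G}. Every edge joins two different colors.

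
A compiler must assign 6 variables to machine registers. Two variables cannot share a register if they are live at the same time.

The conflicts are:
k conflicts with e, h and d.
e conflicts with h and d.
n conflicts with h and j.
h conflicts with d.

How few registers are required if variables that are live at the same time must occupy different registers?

4

k, e, h, d all conflict with each other, so at least 4 registers are needed.
4 registers suffice: register 1 → {h, j}; register 2 → {k, n}; register 3 → {e}; register 4 → {d}. Each listed conflict is separated.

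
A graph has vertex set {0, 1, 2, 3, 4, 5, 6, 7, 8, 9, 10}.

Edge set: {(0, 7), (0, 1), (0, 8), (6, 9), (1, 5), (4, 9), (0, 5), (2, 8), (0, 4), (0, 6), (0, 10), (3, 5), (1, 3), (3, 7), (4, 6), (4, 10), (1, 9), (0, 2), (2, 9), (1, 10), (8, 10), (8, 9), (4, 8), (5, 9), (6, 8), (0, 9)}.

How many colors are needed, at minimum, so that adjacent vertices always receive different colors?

0, 4, 6, 8, 9 are mutually adjacent (a clique of size 5), so at least 5 colors are needed.
5 colors suffice: color a → {0, 3}; color b → {7, 9, 10}; color c → {1, 8}; color d → {2, 4, 5}; color e → {6}. Each edge has distinct colors on its endpoints.

5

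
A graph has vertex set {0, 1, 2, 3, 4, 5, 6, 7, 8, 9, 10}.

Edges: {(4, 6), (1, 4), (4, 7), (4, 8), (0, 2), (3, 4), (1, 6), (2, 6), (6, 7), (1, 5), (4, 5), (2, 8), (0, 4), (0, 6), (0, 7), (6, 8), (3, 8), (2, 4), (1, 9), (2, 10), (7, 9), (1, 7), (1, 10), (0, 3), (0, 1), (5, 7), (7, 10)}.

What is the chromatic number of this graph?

5

0, 1, 4, 6, 7 are pairwise adjacent (a clique of size 5), so at least 5 colors are needed.
One proper 5-coloring: 0=yellow, 1=blue, 2=blue, 3=blue, 4=red, 5=yellow, 6=purple, 7=green, 8=green, 9=red, 10=red. Every edge joins two different colors.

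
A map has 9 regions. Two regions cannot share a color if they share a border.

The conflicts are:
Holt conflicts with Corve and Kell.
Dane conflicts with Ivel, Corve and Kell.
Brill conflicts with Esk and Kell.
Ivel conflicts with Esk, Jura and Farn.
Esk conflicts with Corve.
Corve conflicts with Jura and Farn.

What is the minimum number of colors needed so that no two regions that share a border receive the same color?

The cycle Brill-Esk-Ivel-Dane-Kell-Brill has odd length 5, so it cannot be 2-colored; at least 3 colors are needed.
One proper 3-coloring: Holt=2, Dane=2, Brill=3, Ivel=1, Esk=2, Corve=1, Jura=2, Farn=2, Kell=1. Each listed conflict is separated.

3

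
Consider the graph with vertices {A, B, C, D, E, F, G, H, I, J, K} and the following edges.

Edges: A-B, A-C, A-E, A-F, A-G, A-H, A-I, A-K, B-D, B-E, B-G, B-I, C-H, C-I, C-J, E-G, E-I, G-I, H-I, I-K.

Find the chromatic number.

A, B, E, G, I form a clique, so at least 5 colors are needed.
5 colors suffice: color 1 → {A, D, J}; color 2 → {F, I}; color 3 → {B, C, K}; color 4 → {E, H}; color 5 → {G}. Each edge has distinct colors on its endpoints.

5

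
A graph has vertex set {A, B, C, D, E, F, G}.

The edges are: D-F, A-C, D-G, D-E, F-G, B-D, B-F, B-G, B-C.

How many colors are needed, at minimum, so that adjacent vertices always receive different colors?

4

B, D, F, G are pairwise adjacent (a clique of size 4), so at least 4 colors are needed.
4 colors suffice: color 1 → {A, B, E}; color 2 → {C, D}; color 3 → {G}; color 4 → {F}. Every edge joins two different colors.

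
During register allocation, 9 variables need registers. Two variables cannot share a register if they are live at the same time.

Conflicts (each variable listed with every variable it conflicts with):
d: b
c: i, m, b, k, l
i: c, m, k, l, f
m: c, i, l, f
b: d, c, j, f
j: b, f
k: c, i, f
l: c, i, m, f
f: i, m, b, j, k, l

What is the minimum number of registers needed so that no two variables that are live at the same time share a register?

4

c, i, m, l pairwise conflict, so at least 4 registers are needed.
A valid assignment using 4 registers: d=1, c=1, i=2, m=4, b=2, j=3, k=3, l=3, f=1. Every pair that conflicts lands in different registers.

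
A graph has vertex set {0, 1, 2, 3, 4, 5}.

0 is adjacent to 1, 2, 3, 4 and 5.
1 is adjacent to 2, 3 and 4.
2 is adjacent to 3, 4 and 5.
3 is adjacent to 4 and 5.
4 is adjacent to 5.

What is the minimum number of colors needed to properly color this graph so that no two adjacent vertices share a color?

0, 1, 2, 3, 4 are pairwise adjacent (a clique of size 5), so at least 5 colors are needed.
A valid assignment using 5 colors: 0=c, 1=e, 2=b, 3=a, 4=d, 5=e. Every edge joins two different colors.

5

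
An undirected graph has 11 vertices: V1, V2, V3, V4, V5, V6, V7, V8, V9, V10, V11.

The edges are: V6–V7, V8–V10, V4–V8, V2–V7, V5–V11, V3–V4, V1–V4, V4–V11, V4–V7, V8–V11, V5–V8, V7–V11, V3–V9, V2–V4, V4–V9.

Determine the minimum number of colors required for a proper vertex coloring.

V2, V4, V7 are mutually adjacent, so at least 3 colors are needed.
3 colors suffice: V1=2, V2=3, V3=3, V4=1, V5=1, V6=1, V7=2, V8=2, V9=2, V10=1, V11=3. Every edge joins two different colors.

3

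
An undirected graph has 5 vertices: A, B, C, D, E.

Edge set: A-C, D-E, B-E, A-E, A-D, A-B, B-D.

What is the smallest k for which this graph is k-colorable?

4

A, B, D, E are pairwise adjacent (a clique of size 4), so at least 4 colors are needed.
4 colors suffice: color 1 → {A}; color 2 → {C, D}; color 3 → {E}; color 4 → {B}. Each edge has distinct colors on its endpoints.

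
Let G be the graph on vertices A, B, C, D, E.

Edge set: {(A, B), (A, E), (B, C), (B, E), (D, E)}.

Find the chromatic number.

A, B, E are mutually adjacent, so at least 3 colors are needed.
3 colors suffice: color red → {B, D}; color blue → {C, E}; color green → {A}. Every edge joins two different colors.

3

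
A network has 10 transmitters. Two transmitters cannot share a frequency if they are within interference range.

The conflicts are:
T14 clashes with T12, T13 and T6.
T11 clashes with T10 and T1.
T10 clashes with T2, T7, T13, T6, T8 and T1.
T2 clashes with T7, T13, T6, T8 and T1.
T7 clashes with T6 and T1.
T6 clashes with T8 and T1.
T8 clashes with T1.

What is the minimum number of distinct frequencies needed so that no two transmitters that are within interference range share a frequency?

5

T10, T2, T7, T6, T1 all conflict with each other, so at least 5 frequencies are needed.
Using 5 frequencies: T14=1, T12=2, T11=2, T10=1, T2=2, T7=5, T13=3, T6=3, T8=5, T1=4. Each listed conflict is separated.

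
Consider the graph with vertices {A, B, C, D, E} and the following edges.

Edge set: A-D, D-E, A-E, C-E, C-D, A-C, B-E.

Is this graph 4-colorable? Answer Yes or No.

The chromatic number is 4. A, C, D, E are pairwise adjacent (a clique of size 4), so at least 4 colors are needed.
4 colors suffice: color red → {E}; color blue → {A, B}; color green → {D}; color yellow → {C}.
That is already a proper 4-coloring.

Yes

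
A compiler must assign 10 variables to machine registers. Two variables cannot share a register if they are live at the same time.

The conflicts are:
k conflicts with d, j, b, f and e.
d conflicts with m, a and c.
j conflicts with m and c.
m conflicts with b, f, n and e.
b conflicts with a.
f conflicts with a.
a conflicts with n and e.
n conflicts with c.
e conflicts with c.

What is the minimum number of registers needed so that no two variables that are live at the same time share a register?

2

k and f conflict, so at least 2 registers are needed.
2 registers suffice: register 1 → {k, m, a, c}; register 2 → {d, j, b, f, n, e}. Every pair that conflicts lands in different registers.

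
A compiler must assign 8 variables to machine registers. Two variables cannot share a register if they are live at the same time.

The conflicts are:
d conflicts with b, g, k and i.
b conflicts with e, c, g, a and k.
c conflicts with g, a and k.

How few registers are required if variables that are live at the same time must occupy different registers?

3

d, b, k all conflict with each other, so at least 3 registers are needed.
3 registers suffice: register 1 → {b, i}; register 2 → {d, e, c}; register 3 → {g, a, k}. No two conflicting variables share a register.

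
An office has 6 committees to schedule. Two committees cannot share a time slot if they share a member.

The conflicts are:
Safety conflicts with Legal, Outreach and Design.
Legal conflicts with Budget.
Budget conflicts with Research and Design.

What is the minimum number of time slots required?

2

Safety and Outreach conflict, so at least 2 time slots are needed.
Using 2 time slots: Safety=1, Legal=2, Budget=1, Research=2, Outreach=2, Design=2. Each listed conflict is separated.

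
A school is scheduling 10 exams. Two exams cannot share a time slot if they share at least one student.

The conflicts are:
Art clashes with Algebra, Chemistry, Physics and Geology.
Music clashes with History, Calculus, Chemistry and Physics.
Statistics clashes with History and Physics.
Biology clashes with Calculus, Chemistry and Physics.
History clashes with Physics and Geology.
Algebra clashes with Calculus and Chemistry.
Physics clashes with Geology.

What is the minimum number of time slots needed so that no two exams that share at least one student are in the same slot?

Statistics, History, Physics are mutually in conflict, so at least 3 time slots are needed.
A valid assignment using 3 time slots: Art=3, Music=2, Statistics=2, Biology=2, History=3, Algebra=2, Calculus=1, Chemistry=1, Physics=1, Geology=2. Every pair that conflicts lands in different time slots.

3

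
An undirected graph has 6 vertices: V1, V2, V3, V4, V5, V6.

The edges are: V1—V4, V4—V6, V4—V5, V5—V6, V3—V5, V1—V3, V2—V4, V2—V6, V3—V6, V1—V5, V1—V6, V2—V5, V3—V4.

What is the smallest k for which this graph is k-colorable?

V1, V3, V4, V5, V6 are pairwise adjacent (a clique of size 5), so at least 5 colors are needed.
One proper 5-coloring: V1=purple, V2=yellow, V3=yellow, V4=green, V5=red, V6=blue. Every edge joins two different colors.

5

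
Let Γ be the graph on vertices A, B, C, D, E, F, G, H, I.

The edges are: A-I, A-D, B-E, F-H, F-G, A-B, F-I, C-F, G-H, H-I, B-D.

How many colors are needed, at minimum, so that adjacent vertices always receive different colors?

3

F, H, I form a triangle, so at least 3 colors are needed.
3 colors suffice: A=1, B=2, C=2, D=3, E=1, F=1, G=2, H=3, I=2. No two adjacent vertices share a color.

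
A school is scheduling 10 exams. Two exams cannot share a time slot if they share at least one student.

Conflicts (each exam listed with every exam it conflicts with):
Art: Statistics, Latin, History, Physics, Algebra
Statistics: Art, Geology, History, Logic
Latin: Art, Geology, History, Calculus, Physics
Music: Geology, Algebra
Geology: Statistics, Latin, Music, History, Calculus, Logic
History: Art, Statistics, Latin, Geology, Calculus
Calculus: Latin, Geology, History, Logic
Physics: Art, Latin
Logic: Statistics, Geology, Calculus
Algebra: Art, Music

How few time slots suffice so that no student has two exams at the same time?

4

Latin, Geology, History, Calculus are mutually in conflict, so at least 4 time slots are needed.
4 time slots suffice: Art=1, Statistics=2, Latin=2, Music=3, Geology=1, History=3, Calculus=4, Physics=3, Logic=3, Algebra=2. Every pair that conflicts lands in different time slots.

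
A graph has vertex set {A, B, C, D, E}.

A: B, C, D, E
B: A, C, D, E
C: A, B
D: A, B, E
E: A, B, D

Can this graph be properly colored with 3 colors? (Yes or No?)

A, B, D, E are pairwise adjacent (a clique of size 4), so at least 4 colors are needed.
So 3 colors are not enough.

No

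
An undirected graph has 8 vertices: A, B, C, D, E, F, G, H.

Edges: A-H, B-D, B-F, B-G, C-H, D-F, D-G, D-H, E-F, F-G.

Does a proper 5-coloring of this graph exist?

The chromatic number is 4. B, D, F, G are pairwise adjacent (a clique of size 4), so at least 4 colors are needed.
4 colors suffice: A=red, B=yellow, C=red, D=red, E=red, F=blue, G=green, H=blue.
Since 5 ≥ 4, a proper 5-coloring certainly exists.

Yes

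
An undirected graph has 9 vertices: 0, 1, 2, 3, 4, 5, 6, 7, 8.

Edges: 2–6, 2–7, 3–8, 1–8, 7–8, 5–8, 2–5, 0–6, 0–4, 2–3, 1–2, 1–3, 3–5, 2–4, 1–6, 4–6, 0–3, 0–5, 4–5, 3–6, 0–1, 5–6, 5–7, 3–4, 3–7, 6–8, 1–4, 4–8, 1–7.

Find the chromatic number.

1, 3, 4, 6, 8 are pairwise adjacent (a clique of size 5), so at least 5 colors are needed.
A valid assignment using 5 colors: 0=purple, 1=blue, 2=purple, 3=red, 4=yellow, 5=blue, 6=green, 7=green, 8=purple. Every edge joins two different colors.

5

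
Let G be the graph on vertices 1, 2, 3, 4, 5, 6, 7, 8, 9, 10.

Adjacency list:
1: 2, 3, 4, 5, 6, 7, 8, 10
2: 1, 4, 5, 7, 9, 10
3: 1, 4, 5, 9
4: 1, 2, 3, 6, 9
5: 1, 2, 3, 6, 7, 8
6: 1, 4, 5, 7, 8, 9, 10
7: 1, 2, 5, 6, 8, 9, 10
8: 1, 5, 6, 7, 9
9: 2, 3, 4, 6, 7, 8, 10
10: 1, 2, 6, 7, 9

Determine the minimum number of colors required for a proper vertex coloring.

1, 5, 6, 7, 8 are pairwise adjacent (a clique of size 5), so at least 5 colors are needed.
5 colors suffice: 1=a, 2=c, 3=c, 4=b, 5=d, 6=c, 7=b, 8=e, 9=a, 10=d. No two adjacent vertices share a color.

5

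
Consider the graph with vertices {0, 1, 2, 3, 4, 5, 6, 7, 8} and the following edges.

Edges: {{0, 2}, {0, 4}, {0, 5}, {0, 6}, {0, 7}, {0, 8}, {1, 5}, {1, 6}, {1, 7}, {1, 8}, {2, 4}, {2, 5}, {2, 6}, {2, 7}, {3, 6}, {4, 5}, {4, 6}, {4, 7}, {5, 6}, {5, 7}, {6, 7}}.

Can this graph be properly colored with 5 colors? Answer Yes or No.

No

0, 2, 4, 5, 6, 7 form a clique, so at least 6 colors are needed.
So 5 colors are not enough.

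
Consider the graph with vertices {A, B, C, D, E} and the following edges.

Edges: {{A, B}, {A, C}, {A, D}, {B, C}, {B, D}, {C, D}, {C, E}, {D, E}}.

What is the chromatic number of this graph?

4

A, B, C, D are mutually adjacent (a clique of size 4), so at least 4 colors are needed.
A valid assignment using 4 colors: A=4, B=3, C=2, D=1, E=3. Each edge has distinct colors on its endpoints.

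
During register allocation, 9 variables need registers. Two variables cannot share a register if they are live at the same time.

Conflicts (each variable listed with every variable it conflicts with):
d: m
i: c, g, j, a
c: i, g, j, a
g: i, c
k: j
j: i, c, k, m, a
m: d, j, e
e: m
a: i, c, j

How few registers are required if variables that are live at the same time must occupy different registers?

i, c, j, a all conflict with each other, so at least 4 registers are needed.
4 registers suffice: d=1, i=3, c=2, g=1, k=2, j=1, m=2, e=1, a=4. No two conflicting variables share a register.

4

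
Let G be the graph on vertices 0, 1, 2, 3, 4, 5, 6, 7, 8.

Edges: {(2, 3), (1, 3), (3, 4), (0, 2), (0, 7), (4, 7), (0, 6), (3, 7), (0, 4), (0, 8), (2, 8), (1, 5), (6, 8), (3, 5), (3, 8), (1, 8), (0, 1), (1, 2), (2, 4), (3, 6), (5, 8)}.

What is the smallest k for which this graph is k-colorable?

4

0, 1, 2, 8 are pairwise adjacent (a clique of size 4), so at least 4 colors are needed.
4 colors suffice: color a → {0, 3}; color b → {4, 8}; color c → {1, 6, 7}; color d → {2, 5}. Every edge joins two different colors.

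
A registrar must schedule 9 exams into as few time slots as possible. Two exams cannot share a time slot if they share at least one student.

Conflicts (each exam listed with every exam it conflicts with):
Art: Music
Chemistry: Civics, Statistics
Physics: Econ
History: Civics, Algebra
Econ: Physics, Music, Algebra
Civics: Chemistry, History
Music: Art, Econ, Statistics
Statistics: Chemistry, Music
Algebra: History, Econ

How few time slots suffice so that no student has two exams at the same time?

The cycle Civics-Chemistry-Statistics-Music-Econ-Algebra-History-Civics has odd length 7, so it cannot be 2-colored; at least 3 time slots are needed.
3 time slots suffice: time slot 1 → {Chemistry, Physics, History, Music}; time slot 2 → {Art, Econ, Civics, Statistics}; time slot 3 → {Algebra}. No two conflicting exams share a time slot.

3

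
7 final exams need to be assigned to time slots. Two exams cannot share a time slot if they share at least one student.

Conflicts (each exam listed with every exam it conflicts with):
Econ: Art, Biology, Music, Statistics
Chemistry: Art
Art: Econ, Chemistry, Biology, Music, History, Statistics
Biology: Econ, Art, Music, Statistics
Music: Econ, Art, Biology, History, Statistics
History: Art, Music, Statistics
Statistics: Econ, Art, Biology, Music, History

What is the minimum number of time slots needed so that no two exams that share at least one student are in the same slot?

Econ, Art, Biology, Music, Statistics pairwise conflict, so at least 5 time slots are needed.
5 time slots suffice: time slot 1 → {Art}; time slot 2 → {Chemistry, Music}; time slot 3 → {Statistics}; time slot 4 → {Biology, History}; time slot 5 → {Econ}. No two conflicting exams share a time slot.

5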